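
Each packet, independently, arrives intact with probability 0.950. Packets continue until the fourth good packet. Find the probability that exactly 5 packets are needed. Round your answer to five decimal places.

0.16290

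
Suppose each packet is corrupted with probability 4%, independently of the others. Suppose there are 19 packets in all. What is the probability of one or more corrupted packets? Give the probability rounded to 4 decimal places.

P(at least one) = 1 − P(none) = 1 − (1 − 0.04)^19
= 1 − 0.460419 = 0.539581

0.5396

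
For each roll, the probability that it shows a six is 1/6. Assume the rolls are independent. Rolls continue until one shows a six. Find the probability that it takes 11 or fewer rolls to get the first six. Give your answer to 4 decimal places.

0.8654

Y = number of rolls to the first success; geometric, p = 0.166667.
P(Y ≤ 11) = 1 − (1−p)^11 = 1 − 0.134588 = 0.865412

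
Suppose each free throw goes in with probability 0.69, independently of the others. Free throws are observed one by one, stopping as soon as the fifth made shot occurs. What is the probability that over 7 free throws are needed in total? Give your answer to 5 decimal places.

Needing more than 7 free throws ⇔ fewer than 5 successes in the first 7. With X ~ Binomial(7, 0.69), P(Y > 7) = P(X ≤ 4).
  k=0: C(7,0)·0.69^0·0.31^7 = 0.0002751
  k=1: C(7,1)·0.69^1·0.31^6 = 0.0042866
  k=2: C(7,2)·0.69^2·0.31^5 = 0.0286237
  k=3: C(7,3)·0.69^3·0.31^4 = 0.1061847
  k=4: C(7,4)·0.69^4·0.31^3 = 0.2363467
P(X ≤ 4) = 0.3757169

0.37572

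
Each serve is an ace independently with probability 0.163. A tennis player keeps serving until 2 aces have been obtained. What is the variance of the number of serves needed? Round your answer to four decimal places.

Y = total serves until the second success; negative binomial with r=2, p=0.163.
Var(Y) = r(1−p)/p² = 2·0.837 / 0.163² = 63.005759

63.0058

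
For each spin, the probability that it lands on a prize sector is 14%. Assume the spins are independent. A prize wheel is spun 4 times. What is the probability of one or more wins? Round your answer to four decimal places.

P(at least one) = 1 − P(none) = 1 − (1 − 0.14)^4
= 1 − 0.547008 = 0.452992

0.4530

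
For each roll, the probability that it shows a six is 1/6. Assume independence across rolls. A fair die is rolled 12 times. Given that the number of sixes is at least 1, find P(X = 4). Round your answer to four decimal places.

0.1000

X ~ Binomial(12, 0.166667). Want P(X=4 | X≥1) = P(X=4) / P(X≥1).
P(X=4) = C(12,4)·0.166667^4·0.833333^8 = 0.088828
P(X≥1) = 1 − 0.112157 = 0.887843
Ratio = 0.088828 / 0.887843 = 0.100049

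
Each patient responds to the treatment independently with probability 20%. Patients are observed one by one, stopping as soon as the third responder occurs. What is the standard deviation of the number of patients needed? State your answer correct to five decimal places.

Y = total patients until the third success; negative binomial with r=3, p=0.20.
SD(Y) = √[r(1−p)/p²] = √(60.0000000) = 7.7459667

7.74597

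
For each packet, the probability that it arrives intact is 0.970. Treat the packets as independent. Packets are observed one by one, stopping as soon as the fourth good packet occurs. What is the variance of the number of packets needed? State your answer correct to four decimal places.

Y = total packets until the fourth success; negative binomial with r=4, p=0.97.
Var(Y) = r(1−p)/p² = 4·0.03 / 0.97² = 0.127537

0.1275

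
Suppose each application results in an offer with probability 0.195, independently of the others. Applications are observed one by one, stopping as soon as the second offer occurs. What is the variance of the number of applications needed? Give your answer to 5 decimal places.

42.34057

Y = total applications until the second success; negative binomial with r=2, p=0.195.
Var(Y) = r(1−p)/p² = 2·0.805 / 0.195² = 42.3405654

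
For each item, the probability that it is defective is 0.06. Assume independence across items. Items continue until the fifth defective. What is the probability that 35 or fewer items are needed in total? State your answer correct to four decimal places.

Finishing within 35 items ⇔ at least 5 successes in the first 35. With X ~ Binomial(35, 0.06), P(Y ≤ 35) = 1 − P(X ≤ 4).
  k=0: C(35,0)·0.06^0·0.94^35 = 0.114677
  k=1: C(35,1)·0.06^1·0.94^34 = 0.256192
  k=2: C(35,2)·0.06^2·0.94^33 = 0.277996
  k=3: C(35,3)·0.06^3·0.94^32 = 0.195189
  k=4: C(35,4)·0.06^4·0.94^31 = 0.099671
1 − 0.943725 = 0.056275

0.0563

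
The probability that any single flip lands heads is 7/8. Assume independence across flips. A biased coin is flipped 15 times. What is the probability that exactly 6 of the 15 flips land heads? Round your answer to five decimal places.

0.00002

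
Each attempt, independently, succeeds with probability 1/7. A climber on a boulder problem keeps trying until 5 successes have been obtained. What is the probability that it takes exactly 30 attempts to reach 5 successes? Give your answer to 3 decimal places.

0.030

Y = trial on which the fifth success occurs; negative binomial, r=5, p=0.142857.
P(Y=30) = C(29,4) · p^5 · (1−p)^25
= 23751 · 5.9499e-05 · 0.0212 = 0.02996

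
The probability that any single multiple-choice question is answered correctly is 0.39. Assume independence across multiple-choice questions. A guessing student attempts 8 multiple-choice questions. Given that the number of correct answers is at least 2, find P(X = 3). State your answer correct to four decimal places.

X ~ Binomial(8, 0.39). Want P(X=3 | X≥2) = P(X=3) / P(X≥2).
P(X=3) = C(8,3)·0.39^3·0.61^5 = 0.280563
P(X≥2) = 1 − 0.019171 − 0.098054 = 0.882776
Ratio = 0.280563 / 0.882776 = 0.317820

0.3178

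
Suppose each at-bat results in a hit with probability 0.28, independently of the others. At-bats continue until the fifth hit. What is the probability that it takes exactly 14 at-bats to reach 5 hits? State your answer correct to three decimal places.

Y = trial on which the fifth success occurs; negative binomial, r=5, p=0.28.
P(Y=14) = C(13,4) · p^5 · (1−p)^9
= 715 · 0.001721 · 0.051999 = 0.06399

0.064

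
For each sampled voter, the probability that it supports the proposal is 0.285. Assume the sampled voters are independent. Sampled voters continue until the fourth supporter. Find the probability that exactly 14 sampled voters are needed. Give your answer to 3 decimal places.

Y = trial on which the fourth success occurs; negative binomial, r=4, p=0.285.
P(Y=14) = C(13,3) · p^4 · (1−p)^10
= 286 · 0.0065975 · 0.034919 = 0.06589

0.066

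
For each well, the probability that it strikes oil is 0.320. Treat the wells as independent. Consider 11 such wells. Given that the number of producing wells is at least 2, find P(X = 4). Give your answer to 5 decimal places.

X ~ Binomial(11, 0.32). Want P(X=4 | X≥2) = P(X=4) / P(X≥2).
P(X=4) = C(11,4)·0.32^4·0.68^7 = 0.2326356
P(X≥2) = 1 − 0.0143747 − 0.0744101 = 0.9112152
Ratio = 0.2326356 / 0.9112152 = 0.2553026

0.25530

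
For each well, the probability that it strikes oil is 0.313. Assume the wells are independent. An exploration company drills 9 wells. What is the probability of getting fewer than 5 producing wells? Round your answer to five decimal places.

0.88447

X ~ Binomial(9, 0.313); P(X ≤ 4) = Σ C(9,k) p^k (1−p)^(9−k) over k:
  k=0: C(9,0)·0.313^0·0.687^9 = 0.0340887
  k=1: C(9,1)·0.313^1·0.687^8 = 0.1397786
  k=2: C(9,2)·0.313^2·0.687^7 = 0.2547348
  k=3: C(9,3)·0.313^3·0.687^6 = 0.2708025
  k=4: C(9,4)·0.313^4·0.687^5 = 0.1850681
Total = 0.8844728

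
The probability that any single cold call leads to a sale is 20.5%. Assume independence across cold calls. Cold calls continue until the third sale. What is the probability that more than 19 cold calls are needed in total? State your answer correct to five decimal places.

0.22093

Needing more than 19 cold calls ⇔ fewer than 3 successes in the first 19. With X ~ Binomial(19, 0.205), P(Y > 19) = P(X ≤ 2).
  k=0: C(19,0)·0.205^0·0.795^19 = 0.0127931
  k=1: C(19,1)·0.205^1·0.795^18 = 0.0626781
  k=2: C(19,2)·0.205^2·0.795^17 = 0.1454605
P(X ≤ 2) = 0.2209317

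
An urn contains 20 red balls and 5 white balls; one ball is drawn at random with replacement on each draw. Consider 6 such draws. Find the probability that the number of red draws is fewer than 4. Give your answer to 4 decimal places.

0.0989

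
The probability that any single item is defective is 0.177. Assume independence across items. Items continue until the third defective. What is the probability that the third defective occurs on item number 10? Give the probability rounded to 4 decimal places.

0.0511

Y = trial on which the third success occurs; negative binomial, r=3, p=0.177.
P(Y=10) = C(9,2) · p^3 · (1−p)^7
= 36 · 0.0055452 · 0.25574 = 0.051053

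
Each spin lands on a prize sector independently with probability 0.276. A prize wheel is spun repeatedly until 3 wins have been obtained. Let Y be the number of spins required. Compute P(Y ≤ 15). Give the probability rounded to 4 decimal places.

Finishing within 15 spins ⇔ at least 3 successes in the first 15. With X ~ Binomial(15, 0.276), P(Y ≤ 15) = 1 − P(X ≤ 2).
  k=0: C(15,0)·0.276^0·0.724^15 = 0.007872
  k=1: C(15,1)·0.276^1·0.724^14 = 0.045013
  k=2: C(15,2)·0.276^2·0.724^13 = 0.120118
1 − 0.173003 = 0.826997

0.8270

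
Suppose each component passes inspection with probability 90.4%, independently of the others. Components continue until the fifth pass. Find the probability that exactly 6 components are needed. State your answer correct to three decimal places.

Y = trial on which the fifth success occurs; negative binomial, r=5, p=0.904.
P(Y=6) = C(5,4) · p^5 · (1−p)^1
= 5 · 0.60373 · 0.096 = 0.28979

0.290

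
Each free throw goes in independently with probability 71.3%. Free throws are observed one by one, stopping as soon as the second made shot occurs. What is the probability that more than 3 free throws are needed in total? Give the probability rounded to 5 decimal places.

Needing more than 3 free throws ⇔ fewer than 2 successes in the first 3. With X ~ Binomial(3, 0.713), P(Y > 3) = P(X ≤ 1).
  k=0: C(3,0)·0.713^0·0.287^3 = 0.0236399
  k=1: C(3,1)·0.713^1·0.287^2 = 0.1761873
P(X ≤ 1) = 0.1998272

0.19983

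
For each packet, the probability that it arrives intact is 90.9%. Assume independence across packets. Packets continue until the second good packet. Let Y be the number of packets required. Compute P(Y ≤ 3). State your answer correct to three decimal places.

0.977

Finishing within 3 packets ⇔ at least 2 successes in the first 3. With X ~ Binomial(3, 0.909), P(Y ≤ 3) = 1 − P(X ≤ 1).
  k=0: C(3,0)·0.909^0·0.091^3 = 0.00075
  k=1: C(3,1)·0.909^1·0.091^2 = 0.02258
1 − 0.02334 = 0.97666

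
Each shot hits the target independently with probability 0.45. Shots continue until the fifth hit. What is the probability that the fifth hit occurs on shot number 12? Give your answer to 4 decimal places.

0.0927

Y = trial on which the fifth success occurs; negative binomial, r=5, p=0.45.
P(Y=12) = C(11,4) · p^5 · (1−p)^7
= 330 · 0.018453 · 0.015224 = 0.092708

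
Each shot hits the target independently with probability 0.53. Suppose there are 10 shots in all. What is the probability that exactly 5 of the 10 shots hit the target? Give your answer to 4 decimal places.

0.2417

X ~ Binomial(n=10, p=0.53).
P(X=5) = C(10,5) · p^5 · (1−p)^5
= 252 · 0.04182 · 0.022935 = 0.241696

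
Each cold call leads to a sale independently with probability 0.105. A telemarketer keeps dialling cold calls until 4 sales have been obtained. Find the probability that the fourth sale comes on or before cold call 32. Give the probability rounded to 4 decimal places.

Finishing within 32 cold calls ⇔ at least 4 successes in the first 32. With X ~ Binomial(32, 0.105), P(Y ≤ 32) = 1 − P(X ≤ 3).
  k=0: C(32,0)·0.105^0·0.895^32 = 0.028730
  k=1: C(32,1)·0.105^1·0.895^31 = 0.107858
  k=2: C(32,2)·0.105^2·0.895^30 = 0.196133
  k=3: C(32,3)·0.105^3·0.895^29 = 0.230101
1 − 0.562822 = 0.437178

0.4372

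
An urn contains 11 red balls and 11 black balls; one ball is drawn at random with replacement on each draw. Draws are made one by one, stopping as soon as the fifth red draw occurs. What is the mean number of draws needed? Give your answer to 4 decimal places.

10.0000

Y = total draws until the fifth success; negative binomial with r=5, p=0.50.
E[Y] = r / p = 5 / 0.50 = 10.000000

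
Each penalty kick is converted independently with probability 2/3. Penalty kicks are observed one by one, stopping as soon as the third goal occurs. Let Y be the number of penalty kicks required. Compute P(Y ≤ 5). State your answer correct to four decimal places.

0.7901

Finishing within 5 penalty kicks ⇔ at least 3 successes in the first 5. With X ~ Binomial(5, 0.666667), P(Y ≤ 5) = 1 − P(X ≤ 2).
  k=0: C(5,0)·0.666667^0·0.333333^5 = 0.004115
  k=1: C(5,1)·0.666667^1·0.333333^4 = 0.041152
  k=2: C(5,2)·0.666667^2·0.333333^3 = 0.164609
1 − 0.209877 = 0.790123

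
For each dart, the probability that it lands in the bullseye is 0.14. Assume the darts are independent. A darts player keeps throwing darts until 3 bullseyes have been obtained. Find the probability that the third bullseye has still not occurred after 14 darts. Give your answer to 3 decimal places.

0.689

Needing more than 14 darts ⇔ fewer than 3 successes in the first 14. With X ~ Binomial(14, 0.14), P(Y > 14) = P(X ≤ 2).
  k=0: C(14,0)·0.14^0·0.86^14 = 0.12105
  k=1: C(14,1)·0.14^1·0.86^13 = 0.27589
  k=2: C(14,2)·0.14^2·0.86^12 = 0.29193
P(X ≤ 2) = 0.68887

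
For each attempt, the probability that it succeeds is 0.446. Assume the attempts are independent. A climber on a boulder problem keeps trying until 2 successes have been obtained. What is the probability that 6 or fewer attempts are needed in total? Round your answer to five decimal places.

0.83144

Finishing within 6 attempts ⇔ at least 2 successes in the first 6. With X ~ Binomial(6, 0.446), P(Y ≤ 6) = 1 − P(X ≤ 1).
  k=0: C(6,0)·0.446^0·0.554^6 = 0.0289107
  k=1: C(6,1)·0.446^1·0.554^5 = 0.1396481
1 − 0.1685588 = 0.8314412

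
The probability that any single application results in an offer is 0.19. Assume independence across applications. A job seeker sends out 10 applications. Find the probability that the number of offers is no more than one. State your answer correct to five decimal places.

0.40676

X ~ Binomial(10, 0.19); P(X ≤ 1) = Σ C(10,k) p^k (1−p)^(10−k) over k:
  k=0: C(10,0)·0.19^0·0.81^10 = 0.1215767
  k=1: C(10,1)·0.19^1·0.81^9 = 0.2851798
Total = 0.4067565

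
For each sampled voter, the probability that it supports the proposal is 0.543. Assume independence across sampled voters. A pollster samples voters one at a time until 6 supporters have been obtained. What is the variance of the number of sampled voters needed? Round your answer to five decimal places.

Y = total sampled voters until the sixth success; negative binomial with r=6, p=0.543.
Var(Y) = r(1−p)/p² = 6·0.457 / 0.543² = 9.2996754

9.29968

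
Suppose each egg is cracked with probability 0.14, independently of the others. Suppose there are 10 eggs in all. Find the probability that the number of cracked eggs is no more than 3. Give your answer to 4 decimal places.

0.9600

X ~ Binomial(10, 0.14); P(X ≤ 3) = Σ C(10,k) p^k (1−p)^(10−k) over k:
  k=0: C(10,0)·0.14^0·0.86^10 = 0.221302
  k=1: C(10,1)·0.14^1·0.86^9 = 0.360258
  k=2: C(10,2)·0.14^2·0.86^8 = 0.263910
  k=3: C(10,3)·0.14^3·0.86^7 = 0.114566
Total = 0.960036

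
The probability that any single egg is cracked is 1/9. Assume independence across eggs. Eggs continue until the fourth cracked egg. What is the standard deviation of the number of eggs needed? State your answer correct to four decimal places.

Y = total eggs until the fourth success; negative binomial with r=4, p=0.111111.
SD(Y) = √[r(1−p)/p²] = √(288.000000) = 16.970563

16.9706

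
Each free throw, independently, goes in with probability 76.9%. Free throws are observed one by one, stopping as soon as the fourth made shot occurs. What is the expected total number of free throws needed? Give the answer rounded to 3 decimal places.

Y = total free throws until the fourth success; negative binomial with r=4, p=0.769.
E[Y] = r / p = 4 / 0.769 = 5.20156

5.202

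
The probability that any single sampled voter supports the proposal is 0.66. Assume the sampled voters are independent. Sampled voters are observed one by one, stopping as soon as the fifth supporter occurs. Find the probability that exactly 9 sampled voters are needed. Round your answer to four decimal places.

Y = trial on which the fifth success occurs; negative binomial, r=5, p=0.66.
P(Y=9) = C(8,4) · p^5 · (1−p)^4
= 70 · 0.12523 · 0.013363 = 0.117148

0.1171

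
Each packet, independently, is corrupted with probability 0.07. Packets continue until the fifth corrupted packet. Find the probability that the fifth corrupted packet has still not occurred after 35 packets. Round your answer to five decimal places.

0.90516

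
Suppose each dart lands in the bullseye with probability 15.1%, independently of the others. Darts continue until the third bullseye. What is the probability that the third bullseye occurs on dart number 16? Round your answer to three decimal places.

0.043

Y = trial on which the third success occurs; negative binomial, r=3, p=0.151.
P(Y=16) = C(15,2) · p^3 · (1−p)^13
= 105 · 0.003443 · 0.11907 = 0.04304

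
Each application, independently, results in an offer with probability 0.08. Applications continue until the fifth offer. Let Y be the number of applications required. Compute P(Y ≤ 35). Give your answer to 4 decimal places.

Finishing within 35 applications ⇔ at least 5 successes in the first 35. With X ~ Binomial(35, 0.08), P(Y ≤ 35) = 1 − P(X ≤ 4).
  k=0: C(35,0)·0.08^0·0.92^35 = 0.054022
  k=1: C(35,1)·0.08^1·0.92^34 = 0.164416
  k=2: C(35,2)·0.08^2·0.92^33 = 0.243050
  k=3: C(35,3)·0.08^3·0.92^32 = 0.232482
  k=4: C(35,4)·0.08^4·0.92^31 = 0.161727
1 − 0.855698 = 0.144302

0.1443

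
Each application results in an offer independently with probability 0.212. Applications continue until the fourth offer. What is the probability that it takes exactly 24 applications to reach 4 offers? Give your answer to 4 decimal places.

Y = trial on which the fourth success occurs; negative binomial, r=4, p=0.212.
P(Y=24) = C(23,3) · p^4 · (1−p)^20
= 1771 · 0.00202 · 0.0085217 = 0.030485

0.0305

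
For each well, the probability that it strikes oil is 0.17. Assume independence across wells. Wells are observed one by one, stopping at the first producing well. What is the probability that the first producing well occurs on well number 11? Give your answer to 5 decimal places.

0.02638

Geometric (trials to first success), p = 0.17.
P(Y = 11) = (1−p)^10 · p = 0.15516 · 0.17 = 0.0263773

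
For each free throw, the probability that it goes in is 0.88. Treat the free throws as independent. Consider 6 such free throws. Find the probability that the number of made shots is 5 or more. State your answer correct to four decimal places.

0.8444

X ~ Binomial(6, 0.88); P(X ≥ 5) = Σ C(6,k) p^k (1−p)^(6−k) over k:
  k=5: C(6,5)·0.88^5·0.12^1 = 0.379967
  k=6: C(6,6)·0.88^6·0.12^0 = 0.464404
Total = 0.844371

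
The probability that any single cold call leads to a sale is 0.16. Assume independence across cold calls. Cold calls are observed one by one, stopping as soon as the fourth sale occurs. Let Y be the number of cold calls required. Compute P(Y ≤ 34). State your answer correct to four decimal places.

0.8157

Finishing within 34 cold calls ⇔ at least 4 successes in the first 34. With X ~ Binomial(34, 0.16), P(Y ≤ 34) = 1 − P(X ≤ 3).
  k=0: C(34,0)·0.16^0·0.84^34 = 0.002664
  k=1: C(34,1)·0.16^1·0.84^33 = 0.017251
  k=2: C(34,2)·0.16^2·0.84^32 = 0.054218
  k=3: C(34,3)·0.16^3·0.84^31 = 0.110156
1 − 0.184289 = 0.815711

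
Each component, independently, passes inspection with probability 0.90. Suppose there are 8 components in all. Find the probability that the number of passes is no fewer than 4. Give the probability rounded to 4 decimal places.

0.9996

X ~ Binomial(8, 0.90); P(X ≥ 4) = Σ C(8,k) p^k (1−p)^(8−k) over k:
  k=4: C(8,4)·0.90^4·0.10^4 = 0.004593
  k=5: C(8,5)·0.90^5·0.10^3 = 0.033067
  k=6: C(8,6)·0.90^6·0.10^2 = 0.148803
  k=7: C(8,7)·0.90^7·0.10^1 = 0.382638
  k=8: C(8,8)·0.90^8·0.10^0 = 0.430467
Total = 0.999568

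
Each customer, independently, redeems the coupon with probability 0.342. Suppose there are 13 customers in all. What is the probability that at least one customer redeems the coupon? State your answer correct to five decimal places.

0.99567

P(at least one) = 1 − P(none) = 1 − (1 − 0.342)^13
= 1 − 0.0043345 = 0.9956655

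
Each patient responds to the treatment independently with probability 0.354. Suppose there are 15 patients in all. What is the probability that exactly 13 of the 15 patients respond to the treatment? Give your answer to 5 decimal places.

0.00006

X ~ Binomial(n=15, p=0.354).
P(X=13) = C(15,13) · p^13 · (1−p)^2
= 105 · 1.371e-06 · 0.41732 = 0.0000601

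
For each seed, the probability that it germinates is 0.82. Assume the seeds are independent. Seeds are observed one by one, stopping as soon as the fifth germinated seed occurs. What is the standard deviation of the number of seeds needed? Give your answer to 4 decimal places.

Y = total seeds until the fifth success; negative binomial with r=5, p=0.82.
SD(Y) = √[r(1−p)/p²] = √(1.338489) = 1.156931

1.1569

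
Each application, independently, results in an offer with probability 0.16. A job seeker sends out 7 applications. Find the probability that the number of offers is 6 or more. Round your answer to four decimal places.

0.0001

X ~ Binomial(7, 0.16); P(X ≥ 6) = Σ C(7,k) p^k (1−p)^(7−k) over k:
  k=6: C(7,6)·0.16^6·0.84^1 = 0.000099
  k=7: C(7,7)·0.16^7·0.84^0 = 0.000003
Total = 0.000101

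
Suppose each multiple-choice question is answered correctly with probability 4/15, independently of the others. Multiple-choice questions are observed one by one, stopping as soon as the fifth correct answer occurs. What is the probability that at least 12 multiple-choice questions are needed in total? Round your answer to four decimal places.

Needing more than 11 multiple-choice questions ⇔ fewer than 5 successes in the first 11. With X ~ Binomial(11, 0.266667), P(Y > 11) = P(X ≤ 4).
  k=0: C(11,0)·0.266667^0·0.733333^11 = 0.032985
  k=1: C(11,1)·0.266667^1·0.733333^10 = 0.131940
  k=2: C(11,2)·0.266667^2·0.733333^9 = 0.239890
  k=3: C(11,3)·0.266667^3·0.733333^8 = 0.261699
  k=4: C(11,4)·0.266667^4·0.733333^7 = 0.190326
P(X ≤ 4) = 0.856840

0.8568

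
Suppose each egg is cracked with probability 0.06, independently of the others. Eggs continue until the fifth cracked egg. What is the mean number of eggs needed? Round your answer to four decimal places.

Y = total eggs until the fifth success; negative binomial with r=5, p=0.06.
E[Y] = r / p = 5 / 0.06 = 83.333333

83.3333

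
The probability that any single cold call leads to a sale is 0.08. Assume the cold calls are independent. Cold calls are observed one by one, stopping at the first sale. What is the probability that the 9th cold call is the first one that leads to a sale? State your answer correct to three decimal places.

Geometric (trials to first success), p = 0.08.
P(Y = 9) = (1−p)^8 · p = 0.51322 · 0.08 = 0.04106

0.041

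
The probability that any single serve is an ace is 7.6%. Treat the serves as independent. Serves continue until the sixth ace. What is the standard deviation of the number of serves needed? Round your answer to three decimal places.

Y = total serves until the sixth success; negative binomial with r=6, p=0.076.
SD(Y) = √[r(1−p)/p²] = √(959.83380) = 30.98118

30.981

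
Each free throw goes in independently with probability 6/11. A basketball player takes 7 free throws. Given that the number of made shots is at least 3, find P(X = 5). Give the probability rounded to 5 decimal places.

X ~ Binomial(7, 0.545455). Want P(X=5 | X≥3) = P(X=5) / P(X≥3).
P(X=5) = C(7,5)·0.545455^5·0.454545^2 = 0.2094917
P(X≥3) = 1 − 0.0040090 − 0.0336760 − 0.1212336 = 0.8410813
Ratio = 0.2094917 / 0.8410813 = 0.2490742

0.24907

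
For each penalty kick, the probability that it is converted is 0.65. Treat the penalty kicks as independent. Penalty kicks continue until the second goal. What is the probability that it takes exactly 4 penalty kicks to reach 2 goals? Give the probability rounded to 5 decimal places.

0.15527

Y = trial on which the second success occurs; negative binomial, r=2, p=0.65.
P(Y=4) = C(3,1) · p^2 · (1−p)^2
= 3 · 0.4225 · 0.1225 = 0.1552688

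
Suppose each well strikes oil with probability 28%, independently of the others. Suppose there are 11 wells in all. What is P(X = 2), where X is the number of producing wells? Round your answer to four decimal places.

0.2242

X ~ Binomial(n=11, p=0.28).
P(X=2) = C(11,2) · p^2 · (1−p)^9
= 55 · 0.0784 · 0.051999 = 0.224218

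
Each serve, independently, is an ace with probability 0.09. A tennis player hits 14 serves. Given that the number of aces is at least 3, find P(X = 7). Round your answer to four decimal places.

X ~ Binomial(14, 0.09). Want P(X=7 | X≥3) = P(X=7) / P(X≥3).
P(X=7) = C(14,7)·0.09^7·0.91^7 = 0.000085
P(X≥3) = 1 − 0.267042 − 0.369750 − 0.237697 = 0.125511
Ratio = 0.000085 / 0.125511 = 0.000676

0.0007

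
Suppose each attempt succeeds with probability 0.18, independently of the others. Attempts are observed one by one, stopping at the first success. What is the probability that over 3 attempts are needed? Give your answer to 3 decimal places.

Y = number of attempts to the first success; geometric, p = 0.18.
P(Y > 3) = P(first 3 all fail) = (1−p)^3 = 0.55137

0.551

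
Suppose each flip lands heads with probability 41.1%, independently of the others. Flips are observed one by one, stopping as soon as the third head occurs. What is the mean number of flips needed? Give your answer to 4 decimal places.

Y = total flips until the third success; negative binomial with r=3, p=0.411.
E[Y] = r / p = 3 / 0.411 = 7.299270

7.2993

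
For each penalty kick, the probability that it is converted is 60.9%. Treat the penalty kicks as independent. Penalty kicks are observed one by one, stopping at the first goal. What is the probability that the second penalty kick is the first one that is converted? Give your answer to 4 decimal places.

0.2381

Geometric (trials to first success), p = 0.609.
P(Y = 2) = (1−p)^1 · p = 0.391 · 0.609 = 0.238119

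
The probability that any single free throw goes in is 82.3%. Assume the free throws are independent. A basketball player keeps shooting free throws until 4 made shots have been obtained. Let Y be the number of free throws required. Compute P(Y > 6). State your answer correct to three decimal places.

Needing more than 6 free throws ⇔ fewer than 4 successes in the first 6. With X ~ Binomial(6, 0.823), P(Y > 6) = P(X ≤ 3).
  k=0: C(6,0)·0.823^0·0.177^6 = 0.00003
  k=1: C(6,1)·0.823^1·0.177^5 = 0.00086
  k=2: C(6,2)·0.823^2·0.177^4 = 0.00997
  k=3: C(6,3)·0.823^3·0.177^3 = 0.06182
P(X ≤ 3) = 0.07268

0.073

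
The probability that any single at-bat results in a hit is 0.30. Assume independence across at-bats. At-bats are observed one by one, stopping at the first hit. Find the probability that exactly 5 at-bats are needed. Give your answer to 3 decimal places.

0.072

Geometric (trials to first success), p = 0.30.
P(Y = 5) = (1−p)^4 · p = 0.2401 · 0.30 = 0.07203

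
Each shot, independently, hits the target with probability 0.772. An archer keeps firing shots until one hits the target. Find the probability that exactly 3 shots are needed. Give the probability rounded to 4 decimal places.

0.0401

Geometric (trials to first success), p = 0.772.
P(Y = 3) = (1−p)^2 · p = 0.051984 · 0.772 = 0.040132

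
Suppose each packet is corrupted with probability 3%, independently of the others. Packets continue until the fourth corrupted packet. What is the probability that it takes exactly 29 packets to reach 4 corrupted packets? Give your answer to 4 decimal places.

0.0012

Y = trial on which the fourth success occurs; negative binomial, r=4, p=0.03.
P(Y=29) = C(28,3) · p^4 · (1−p)^25
= 3276 · 8.1e-07 · 0.46697 = 0.001239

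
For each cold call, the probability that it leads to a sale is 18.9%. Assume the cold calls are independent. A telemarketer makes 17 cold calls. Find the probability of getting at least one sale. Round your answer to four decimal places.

P(at least one) = 1 − P(none) = 1 − (1 − 0.189)^17
= 1 − 0.028402 = 0.971598

0.9716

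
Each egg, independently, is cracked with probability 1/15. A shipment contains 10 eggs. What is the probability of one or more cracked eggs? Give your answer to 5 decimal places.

P(at least one) = 1 − P(none) = 1 − (1 − 0.066667)^10
= 1 − 0.5016118 = 0.4983882

0.49839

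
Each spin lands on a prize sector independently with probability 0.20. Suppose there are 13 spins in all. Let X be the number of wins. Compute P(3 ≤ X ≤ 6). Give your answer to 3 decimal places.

0.491

X ~ Binomial(13, 0.20); P(3 ≤ X ≤ 6) = Σ C(13,k) p^k (1−p)^(13−k) over k:
  k=3: C(13,3)·0.20^3·0.80^10 = 0.24567
  k=4: C(13,4)·0.20^4·0.80^9 = 0.15355
  k=5: C(13,5)·0.20^5·0.80^8 = 0.06910
  k=6: C(13,6)·0.20^6·0.80^7 = 0.02303
Total = 0.49134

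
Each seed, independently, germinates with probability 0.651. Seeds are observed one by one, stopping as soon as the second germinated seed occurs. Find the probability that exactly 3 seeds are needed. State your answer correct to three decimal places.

Y = trial on which the second success occurs; negative binomial, r=2, p=0.651.
P(Y=3) = C(2,1) · p^2 · (1−p)^1
= 2 · 0.4238 · 0.349 = 0.29581

0.296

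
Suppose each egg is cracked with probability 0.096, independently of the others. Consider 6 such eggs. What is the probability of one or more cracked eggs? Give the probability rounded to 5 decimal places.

P(at least one) = 1 − P(none) = 1 − (1 − 0.096)^6
= 1 − 0.5457712 = 0.4542288

0.45423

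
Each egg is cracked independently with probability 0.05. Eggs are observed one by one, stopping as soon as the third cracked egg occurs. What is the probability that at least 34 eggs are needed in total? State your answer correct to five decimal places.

0.77281

Needing more than 33 eggs ⇔ fewer than 3 successes in the first 33. With X ~ Binomial(33, 0.05), P(Y > 33) = P(X ≤ 2).
  k=0: C(33,0)·0.05^0·0.95^33 = 0.1840259
  k=1: C(33,1)·0.05^1·0.95^32 = 0.3196239
  k=2: C(33,2)·0.05^2·0.95^31 = 0.2691570
P(X ≤ 2) = 0.7728069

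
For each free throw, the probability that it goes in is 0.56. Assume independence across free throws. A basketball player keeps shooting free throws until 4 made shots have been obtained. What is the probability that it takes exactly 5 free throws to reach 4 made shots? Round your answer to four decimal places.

Y = trial on which the fourth success occurs; negative binomial, r=4, p=0.56.
P(Y=5) = C(4,3) · p^4 · (1−p)^1
= 4 · 0.098345 · 0.44 = 0.173087

0.1731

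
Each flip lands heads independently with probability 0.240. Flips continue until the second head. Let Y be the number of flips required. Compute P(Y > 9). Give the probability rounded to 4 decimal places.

Needing more than 9 flips ⇔ fewer than 2 successes in the first 9. With X ~ Binomial(9, 0.24), P(Y > 9) = P(X ≤ 1).
  k=0: C(9,0)·0.24^0·0.76^9 = 0.084591
  k=1: C(9,1)·0.24^1·0.76^8 = 0.240416
P(X ≤ 1) = 0.325006

0.3250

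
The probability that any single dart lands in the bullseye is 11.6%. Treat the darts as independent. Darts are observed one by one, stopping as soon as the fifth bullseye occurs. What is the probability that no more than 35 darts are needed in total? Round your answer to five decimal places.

Finishing within 35 darts ⇔ at least 5 successes in the first 35. With X ~ Binomial(35, 0.116), P(Y ≤ 35) = 1 − P(X ≤ 4).
  k=0: C(35,0)·0.116^0·0.884^35 = 0.0133607
  k=1: C(35,1)·0.116^1·0.884^34 = 0.0613625
  k=2: C(35,2)·0.116^2·0.884^33 = 0.1368856
  k=3: C(35,3)·0.116^3·0.884^32 = 0.1975860
  k=4: C(35,4)·0.116^4·0.884^31 = 0.2074206
1 − 0.6166153 = 0.3833847

0.38338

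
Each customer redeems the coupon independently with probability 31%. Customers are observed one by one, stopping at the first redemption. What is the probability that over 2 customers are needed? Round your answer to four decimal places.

0.4761

Y = number of customers to the first success; geometric, p = 0.31.
P(Y > 2) = P(first 2 all fail) = (1−p)^2 = 0.476100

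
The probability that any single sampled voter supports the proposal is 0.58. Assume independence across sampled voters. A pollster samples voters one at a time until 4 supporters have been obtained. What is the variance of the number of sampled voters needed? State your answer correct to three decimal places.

4.994

Y = total sampled voters until the fourth success; negative binomial with r=4, p=0.58.
Var(Y) = r(1−p)/p² = 4·0.42 / 0.58² = 4.99405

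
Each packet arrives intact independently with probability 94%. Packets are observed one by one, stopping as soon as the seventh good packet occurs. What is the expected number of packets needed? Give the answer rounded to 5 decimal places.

Y = total packets until the seventh success; negative binomial with r=7, p=0.94.
E[Y] = r / p = 7 / 0.94 = 7.4468085

7.44681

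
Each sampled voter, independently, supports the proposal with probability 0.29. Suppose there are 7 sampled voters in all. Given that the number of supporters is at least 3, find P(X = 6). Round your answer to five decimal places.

0.00895

X ~ Binomial(7, 0.29). Want P(X=6 | X≥3) = P(X=6) / P(X≥3).
P(X=6) = C(7,6)·0.29^6·0.71^1 = 0.0029563
P(X≥3) = 1 − 0.0909512 − 0.2600436 − 0.3186449 = 0.3303603
Ratio = 0.0029563 / 0.3303603 = 0.0089486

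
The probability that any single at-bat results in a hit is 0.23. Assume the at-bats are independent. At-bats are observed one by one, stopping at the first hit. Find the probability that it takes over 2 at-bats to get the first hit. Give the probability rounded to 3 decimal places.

Y = number of at-bats to the first success; geometric, p = 0.23.
P(Y > 2) = P(first 2 all fail) = (1−p)^2 = 0.59290

0.593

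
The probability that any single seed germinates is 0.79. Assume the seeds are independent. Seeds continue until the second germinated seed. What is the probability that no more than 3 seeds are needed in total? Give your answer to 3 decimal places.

Finishing within 3 seeds ⇔ at least 2 successes in the first 3. With X ~ Binomial(3, 0.79), P(Y ≤ 3) = 1 − P(X ≤ 1).
  k=0: C(3,0)·0.79^0·0.21^3 = 0.00926
  k=1: C(3,1)·0.79^1·0.21^2 = 0.10452
1 − 0.11378 = 0.88622

0.886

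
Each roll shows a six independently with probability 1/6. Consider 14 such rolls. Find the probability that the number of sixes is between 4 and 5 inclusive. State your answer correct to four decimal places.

0.1746

X ~ Binomial(14, 0.166667); P(4 ≤ X ≤ 5) = Σ C(14,k) p^k (1−p)^(14−k) over k:
  k=4: C(14,4)·0.166667^4·0.833333^10 = 0.124743
  k=5: C(14,5)·0.166667^5·0.833333^9 = 0.049897
Total = 0.174640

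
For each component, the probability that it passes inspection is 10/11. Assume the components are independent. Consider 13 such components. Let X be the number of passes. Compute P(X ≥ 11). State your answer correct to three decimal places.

X ~ Binomial(13, 0.909091); P(X ≥ 11) = Σ C(13,k) p^k (1−p)^(13−k) over k:
  k=11: C(13,11)·0.909091^11·0.090909^2 = 0.22594
  k=12: C(13,12)·0.909091^12·0.090909^1 = 0.37656
  k=13: C(13,13)·0.909091^13·0.090909^0 = 0.28966
Total = 0.89217

0.892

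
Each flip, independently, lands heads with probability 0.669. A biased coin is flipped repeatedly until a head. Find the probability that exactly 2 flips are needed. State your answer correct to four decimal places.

0.2214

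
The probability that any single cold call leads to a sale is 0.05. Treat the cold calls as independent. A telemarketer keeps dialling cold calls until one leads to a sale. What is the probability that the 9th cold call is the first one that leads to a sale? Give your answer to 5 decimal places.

0.03317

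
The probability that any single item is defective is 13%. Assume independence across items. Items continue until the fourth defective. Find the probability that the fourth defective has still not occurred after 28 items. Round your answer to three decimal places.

0.497

Needing more than 28 items ⇔ fewer than 4 successes in the first 28. With X ~ Binomial(28, 0.13), P(Y > 28) = P(X ≤ 3).
  k=0: C(28,0)·0.13^0·0.87^28 = 0.02026
  k=1: C(28,1)·0.13^1·0.87^27 = 0.08475
  k=2: C(28,2)·0.13^2·0.87^26 = 0.17095
  k=3: C(28,3)·0.13^3·0.87^25 = 0.22139
P(X ≤ 3) = 0.49734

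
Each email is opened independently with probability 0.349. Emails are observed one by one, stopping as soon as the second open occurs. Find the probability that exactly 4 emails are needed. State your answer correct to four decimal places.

0.1549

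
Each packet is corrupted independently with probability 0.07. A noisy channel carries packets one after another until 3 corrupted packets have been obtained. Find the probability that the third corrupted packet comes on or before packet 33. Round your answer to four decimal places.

0.4095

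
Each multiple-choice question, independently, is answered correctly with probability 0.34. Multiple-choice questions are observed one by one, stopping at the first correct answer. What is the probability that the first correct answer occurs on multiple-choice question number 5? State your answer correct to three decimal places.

Geometric (trials to first success), p = 0.34.
P(Y = 5) = (1−p)^4 · p = 0.18975 · 0.34 = 0.06451

0.065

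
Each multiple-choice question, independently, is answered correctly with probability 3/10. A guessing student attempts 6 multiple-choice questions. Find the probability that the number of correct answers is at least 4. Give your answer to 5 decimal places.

X ~ Binomial(6, 0.30); P(X ≥ 4) = Σ C(6,k) p^k (1−p)^(6−k) over k:
  k=4: C(6,4)·0.30^4·0.70^2 = 0.0595350
  k=5: C(6,5)·0.30^5·0.70^1 = 0.0102060
  k=6: C(6,6)·0.30^6·0.70^0 = 0.0007290
Total = 0.0704700

0.07047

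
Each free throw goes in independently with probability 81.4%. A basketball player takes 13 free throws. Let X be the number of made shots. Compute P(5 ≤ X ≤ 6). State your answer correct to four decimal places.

0.0045

X ~ Binomial(13, 0.814); P(5 ≤ X ≤ 6) = Σ C(13,k) p^k (1−p)^(13−k) over k:
  k=5: C(13,5)·0.814^5·0.186^8 = 0.000659
  k=6: C(13,6)·0.814^6·0.186^7 = 0.003845
Total = 0.004504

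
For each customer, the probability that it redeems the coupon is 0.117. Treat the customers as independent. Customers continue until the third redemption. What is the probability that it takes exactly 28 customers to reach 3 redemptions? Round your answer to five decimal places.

Y = trial on which the third success occurs; negative binomial, r=3, p=0.117.
P(Y=28) = C(27,2) · p^3 · (1−p)^25
= 351 · 0.0016016 · 0.044567 = 0.0250543

0.02505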